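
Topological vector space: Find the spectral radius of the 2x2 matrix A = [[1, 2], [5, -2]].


For a 2x2 matrix, eigenvalues satisfy lambda^2 - (trace)*lambda + det = 0
trace = 1 + -2 = -1
det = 1*-2 - 2*5 = -12
discriminant = (-1)^2 - 4*(-12) = 49
spectral radius = max |eigenvalue| = 4.0000

4.0000


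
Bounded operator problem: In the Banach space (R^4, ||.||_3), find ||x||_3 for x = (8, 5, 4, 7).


The l^3 norm = (sum |x_i|^3)^(1/3)
Sum of 3th powers = 512 + 125 + 64 + 343 = 1044
||x||_3 = (1044)^(1/3) = 10.1446

10.1446


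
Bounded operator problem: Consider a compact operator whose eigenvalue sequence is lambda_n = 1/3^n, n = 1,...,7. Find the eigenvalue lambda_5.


The eigenvalue formula gives lambda_5 = 1/3^5
= 1/243
= 0.0041

0.0041


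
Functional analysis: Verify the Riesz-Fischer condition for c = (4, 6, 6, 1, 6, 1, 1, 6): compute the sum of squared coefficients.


sum |c_n|^2 = 4^2 + 6^2 + 6^2 + 1^2 + 6^2 + 1^2 + 1^2 + 6^2
= 16 + 36 + 36 + 1 + 36 + 1 + 1 + 36
= 163

163


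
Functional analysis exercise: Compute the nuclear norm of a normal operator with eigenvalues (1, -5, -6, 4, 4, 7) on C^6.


For a normal operator, singular values equal |eigenvalues|.
Trace norm = sum |lambda_i| = 1 + 5 + 6 + 4 + 4 + 7
= 27

27


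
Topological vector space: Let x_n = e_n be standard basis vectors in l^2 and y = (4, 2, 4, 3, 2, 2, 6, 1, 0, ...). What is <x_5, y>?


x_5 = e_5 is the standard basis vector with 1 in position 5.
<x_5, y> = y_5 = 2
As n -> infinity, <x_n, y> -> 0, confirming weak convergence of (x_n) to 0.

2


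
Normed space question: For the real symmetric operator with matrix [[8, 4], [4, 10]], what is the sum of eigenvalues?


For a self-adjoint (symmetric) matrix, the eigenvalues are real.
The sum of eigenvalues equals the trace of the matrix.
trace = 8 + 10 = 18

18


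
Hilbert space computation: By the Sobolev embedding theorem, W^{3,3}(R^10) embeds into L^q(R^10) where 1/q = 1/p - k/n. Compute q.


Using the Sobolev embedding formula: 1/q = 1/p - k/n
1/q = 1/3 - 3/10 = 1/30
q = 1/(1/30) = 30

30.0000


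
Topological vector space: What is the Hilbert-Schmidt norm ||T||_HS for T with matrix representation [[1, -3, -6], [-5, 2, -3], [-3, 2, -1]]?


The Hilbert-Schmidt norm is sqrt(sum of squares of all entries).
Sum of squares = 1^2 + (-3)^2 + (-6)^2 + (-5)^2 + 2^2 + (-3)^2 + (-3)^2 + 2^2 + (-1)^2
= 1 + 9 + 36 + 25 + 4 + 9 + 9 + 4 + 1 = 98
||T||_HS = sqrt(98) = 9.8995

9.8995


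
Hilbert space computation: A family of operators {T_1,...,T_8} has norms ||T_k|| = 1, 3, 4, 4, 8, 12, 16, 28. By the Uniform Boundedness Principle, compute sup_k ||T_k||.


By the Uniform Boundedness Principle, the supremum of norms is finite.
sup_k ||T_k|| = max(1, 3, 4, 4, 8, 12, 16, 28) = 28

28


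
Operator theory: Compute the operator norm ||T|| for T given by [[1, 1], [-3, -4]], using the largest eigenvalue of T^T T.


A^T A = [[10, 13], [13, 17]]
trace(A^T A) = 27, det(A^T A) = 1
discriminant = 27^2 - 4*1 = 725
Largest eigenvalue of A^T A = (trace + sqrt(disc))/2 = 26.9629
||T|| = sqrt(26.9629) = 5.1926

5.1926


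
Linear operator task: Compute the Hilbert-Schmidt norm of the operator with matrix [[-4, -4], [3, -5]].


The Hilbert-Schmidt norm is sqrt(sum of squares of all entries).
Sum of squares = (-4)^2 + (-4)^2 + 3^2 + (-5)^2
= 16 + 16 + 9 + 25 = 66
||T||_HS = sqrt(66) = 8.1240

8.1240


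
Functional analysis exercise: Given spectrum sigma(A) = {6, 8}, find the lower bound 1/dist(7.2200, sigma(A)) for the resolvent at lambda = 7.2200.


dist(7.2200, {6, 8}) = min(|7.2200 - 6|, |7.2200 - 8|)
= min(1.2200, 0.7800) = 0.7800
Resolvent bound = 1/0.7800 = 1.2821

1.2821


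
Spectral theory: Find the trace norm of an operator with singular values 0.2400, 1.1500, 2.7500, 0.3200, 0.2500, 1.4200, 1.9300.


The nuclear norm is the sum of all singular values.
||T||_1 = 0.2400 + 1.1500 + 2.7500 + 0.3200 + 0.2500 + 1.4200 + 1.9300
= 8.0600

8.0600


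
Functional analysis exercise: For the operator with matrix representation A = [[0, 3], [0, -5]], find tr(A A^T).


trace(A * A^T) = sum of squares of all entries
= 0^2 + 3^2 + 0^2 + (-5)^2
= 0 + 9 + 0 + 25
= 34

34


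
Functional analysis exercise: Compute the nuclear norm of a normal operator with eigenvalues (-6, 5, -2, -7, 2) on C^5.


For a normal operator, singular values equal |eigenvalues|.
Trace norm = sum |lambda_i| = 6 + 5 + 2 + 7 + 2
= 22

22


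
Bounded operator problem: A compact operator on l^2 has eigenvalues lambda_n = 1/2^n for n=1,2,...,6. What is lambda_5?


The eigenvalue formula gives lambda_5 = 1/2^5
= 1/32
= 0.0312

0.0312


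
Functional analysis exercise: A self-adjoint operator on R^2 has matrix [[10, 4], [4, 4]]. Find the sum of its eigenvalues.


For a self-adjoint (symmetric) matrix, the eigenvalues are real.
The sum of eigenvalues equals the trace of the matrix.
trace = 10 + 4 = 14

14


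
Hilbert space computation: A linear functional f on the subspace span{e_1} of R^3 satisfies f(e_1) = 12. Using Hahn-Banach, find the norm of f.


The norm of f is given by ||f|| = sup_{||x||=1} |f(x)|.
On span{e_1}, ||e_1|| = 1, so ||f|| = |f(e_1)| / ||e_1||
= |12| / 1 = 12.0000

12.0000


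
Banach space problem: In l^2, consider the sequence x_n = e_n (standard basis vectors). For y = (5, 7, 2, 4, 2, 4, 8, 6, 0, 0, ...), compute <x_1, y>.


x_1 = e_1 is the standard basis vector with 1 in position 1.
<x_1, y> = y_1 = 5
As n -> infinity, <x_n, y> -> 0, confirming weak convergence of (x_n) to 0.

5


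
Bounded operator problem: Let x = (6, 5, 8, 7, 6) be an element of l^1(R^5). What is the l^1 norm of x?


The l^1 norm equals the sum of absolute values of all components.
||x||_1 = 6 + 5 + 8 + 7 + 6
= 32

32.0000


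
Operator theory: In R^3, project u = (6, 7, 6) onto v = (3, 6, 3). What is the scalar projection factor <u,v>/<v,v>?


Computing <u,v> = 6*3 + 7*6 + 6*3 = 78
Computing <v,v> = 3^2 + 6^2 + 3^2 = 54
Projection coefficient = 78/54 = 1.4444

1.4444


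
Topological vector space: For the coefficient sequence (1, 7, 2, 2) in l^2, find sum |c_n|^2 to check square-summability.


sum |c_n|^2 = 1^2 + 7^2 + 2^2 + 2^2
= 1 + 49 + 4 + 4
= 58

58


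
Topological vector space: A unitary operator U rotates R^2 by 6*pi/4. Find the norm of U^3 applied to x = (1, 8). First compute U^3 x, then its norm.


U is a rotation by theta = 6*pi/4
U^3 = rotation by 3*theta = 18*pi/4 = 2*pi/4 (mod 2*pi)
cos(2*pi/4) = 0.0000, sin(2*pi/4) = 1.0000
U^3 x = (0.0000 * 1 - 1.0000 * 8, 1.0000 * 1 + 0.0000 * 8)
= (-8.0000, 1.0000)
||U^3 x|| = sqrt((-8.0000)^2 + 1.0000^2) = sqrt(65.0000) = 8.0623

8.0623


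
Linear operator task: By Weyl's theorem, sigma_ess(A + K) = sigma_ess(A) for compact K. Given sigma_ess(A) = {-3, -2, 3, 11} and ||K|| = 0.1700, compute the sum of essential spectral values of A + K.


By Weyl's theorem, the essential spectrum is invariant under compact perturbations.
sigma_ess(A + K) = sigma_ess(A) = {-3, -2, 3, 11}
Sum = -3 + -2 + 3 + 11 = 9

9


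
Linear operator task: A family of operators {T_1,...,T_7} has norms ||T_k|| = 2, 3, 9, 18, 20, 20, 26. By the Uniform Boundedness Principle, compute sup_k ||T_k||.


By the Uniform Boundedness Principle, the supremum of norms is finite.
sup_k ||T_k|| = max(2, 3, 9, 18, 20, 20, 26) = 26

26


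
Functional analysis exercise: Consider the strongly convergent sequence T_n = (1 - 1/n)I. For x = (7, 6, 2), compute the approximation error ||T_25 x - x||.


T_25 x - x = (1 - 1/25)x - x = -x/25
||x|| = sqrt(89) = 9.4340
||T_25 x - x|| = ||x||/25 = 9.4340/25 = 0.3774

0.3774


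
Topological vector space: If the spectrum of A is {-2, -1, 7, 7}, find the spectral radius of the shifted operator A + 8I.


Spectrum of A + 8I = {6, 7, 15, 15}
Spectral radius = max |lambda| over the shifted spectrum
= max(6, 7, 15, 15) = 15

15


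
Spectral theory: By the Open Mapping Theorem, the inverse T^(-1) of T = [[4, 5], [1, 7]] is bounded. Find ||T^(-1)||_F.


det(T) = 4*7 - 5*1 = 23
T^(-1) = (1/23) * [[7, -5], [-1, 4]] = [[0.3043, -0.2174], [-0.0435, 0.1739]]
||T^(-1)||_F^2 = 0.3043^2 + (-0.2174)^2 + (-0.0435)^2 + 0.1739^2 = 0.1720
||T^(-1)||_F = sqrt(0.1720) = 0.4148

0.4148


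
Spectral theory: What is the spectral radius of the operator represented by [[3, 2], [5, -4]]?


For a 2x2 matrix, eigenvalues satisfy lambda^2 - (trace)*lambda + det = 0
trace = 3 + -4 = -1
det = 3*-4 - 2*5 = -22
discriminant = (-1)^2 - 4*(-22) = 89
spectral radius = max |eigenvalue| = 5.2170

5.2170


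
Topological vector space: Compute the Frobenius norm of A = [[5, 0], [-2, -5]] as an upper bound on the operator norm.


||A||_F^2 = sum a_ij^2
= 5^2 + 0^2 + (-2)^2 + (-5)^2
= 25 + 0 + 4 + 25 = 54
||A||_F = sqrt(54) = 7.3485

7.3485


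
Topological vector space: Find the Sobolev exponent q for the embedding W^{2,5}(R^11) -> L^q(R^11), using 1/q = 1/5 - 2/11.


Using the Sobolev embedding formula: 1/q = 1/p - k/n
1/q = 1/5 - 2/11 = 1/55
q = 1/(1/55) = 55

55.0000


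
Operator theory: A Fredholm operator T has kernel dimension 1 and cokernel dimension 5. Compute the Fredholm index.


The Fredholm index is defined as ind(T) = dim(ker T) - dim(coker T)
= 1 - 5
= -4

-4


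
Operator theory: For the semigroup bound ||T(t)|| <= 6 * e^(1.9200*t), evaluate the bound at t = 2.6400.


||T(2.6400)|| <= 6 * exp(1.9200 * 2.6400)
= 6 * exp(5.0688)
= 6 * 158.9834
= 953.9006

953.9006


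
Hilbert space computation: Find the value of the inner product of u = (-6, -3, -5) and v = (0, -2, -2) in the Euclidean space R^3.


Computing the standard inner product <u, v> = sum u_i * v_i
= -6*0 + -3*-2 + -5*-2
= 0 + 6 + 10
= 16

16


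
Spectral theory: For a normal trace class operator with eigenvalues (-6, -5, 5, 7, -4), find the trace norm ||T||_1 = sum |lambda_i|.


For a normal operator, singular values equal |eigenvalues|.
Trace norm = sum |lambda_i| = 6 + 5 + 5 + 7 + 4
= 27

27


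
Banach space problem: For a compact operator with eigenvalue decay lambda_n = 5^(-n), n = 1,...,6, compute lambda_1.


The eigenvalue formula gives lambda_1 = 1/5^1
= 1/5
= 0.2000

0.2000


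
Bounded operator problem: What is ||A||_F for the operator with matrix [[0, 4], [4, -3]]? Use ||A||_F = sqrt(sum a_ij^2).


||A||_F^2 = sum a_ij^2
= 0^2 + 4^2 + 4^2 + (-3)^2
= 0 + 16 + 16 + 9 = 41
||A||_F = sqrt(41) = 6.4031

6.4031


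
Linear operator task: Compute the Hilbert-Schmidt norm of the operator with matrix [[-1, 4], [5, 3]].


The Hilbert-Schmidt norm is sqrt(sum of squares of all entries).
Sum of squares = (-1)^2 + 4^2 + 5^2 + 3^2
= 1 + 16 + 25 + 9 = 51
||T||_HS = sqrt(51) = 7.1414

7.1414


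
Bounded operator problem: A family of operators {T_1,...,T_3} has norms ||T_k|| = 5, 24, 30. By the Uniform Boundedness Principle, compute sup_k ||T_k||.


By the Uniform Boundedness Principle, the supremum of norms is finite.
sup_k ||T_k|| = max(5, 24, 30) = 30

30


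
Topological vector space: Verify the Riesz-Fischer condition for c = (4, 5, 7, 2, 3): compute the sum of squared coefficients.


sum |c_n|^2 = 4^2 + 5^2 + 7^2 + 2^2 + 3^2
= 16 + 25 + 49 + 4 + 9
= 103

103


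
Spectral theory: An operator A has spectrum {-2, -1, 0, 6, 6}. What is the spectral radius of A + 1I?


Spectrum of A + 1I = {-1, 0, 1, 7, 7}
Spectral radius = max |lambda| over the shifted spectrum
= max(1, 0, 1, 7, 7) = 7

7


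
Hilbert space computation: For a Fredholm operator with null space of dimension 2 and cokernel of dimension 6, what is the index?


The Fredholm index is defined as ind(T) = dim(ker T) - dim(coker T)
= 2 - 6
= -4

-4


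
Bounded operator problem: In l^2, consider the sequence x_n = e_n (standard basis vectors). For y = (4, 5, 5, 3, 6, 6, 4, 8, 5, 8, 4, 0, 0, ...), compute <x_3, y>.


x_3 = e_3 is the standard basis vector with 1 in position 3.
<x_3, y> = y_3 = 5
As n -> infinity, <x_n, y> -> 0, confirming weak convergence of (x_n) to 0.

5


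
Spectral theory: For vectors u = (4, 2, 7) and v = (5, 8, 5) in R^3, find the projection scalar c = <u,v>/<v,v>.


Computing <u,v> = 4*5 + 2*8 + 7*5 = 71
Computing <v,v> = 5^2 + 8^2 + 5^2 = 114
Projection coefficient = 71/114 = 0.6228

0.6228


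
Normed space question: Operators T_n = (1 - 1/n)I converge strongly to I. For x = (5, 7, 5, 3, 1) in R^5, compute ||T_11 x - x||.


T_11 x - x = (1 - 1/11)x - x = -x/11
||x|| = sqrt(109) = 10.4403
||T_11 x - x|| = ||x||/11 = 10.4403/11 = 0.9491

0.9491


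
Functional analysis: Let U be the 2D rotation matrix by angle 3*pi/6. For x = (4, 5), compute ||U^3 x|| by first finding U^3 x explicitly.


U is a rotation by theta = 3*pi/6
U^3 = rotation by 3*theta = 9*pi/6
cos(9*pi/6) = 0.0000, sin(9*pi/6) = -1.0000
U^3 x = (0.0000 * 4 - -1.0000 * 5, -1.0000 * 4 + 0.0000 * 5)
= (5.0000, -4.0000)
||U^3 x|| = sqrt(5.0000^2 + (-4.0000)^2) = sqrt(41.0000) = 6.4031

6.4031


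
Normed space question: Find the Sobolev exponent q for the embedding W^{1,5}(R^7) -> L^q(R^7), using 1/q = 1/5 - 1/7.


Using the Sobolev embedding formula: 1/q = 1/p - k/n
1/q = 1/5 - 1/7 = 2/35
q = 1/(2/35) = 35/2 = 17.5000

17.5000


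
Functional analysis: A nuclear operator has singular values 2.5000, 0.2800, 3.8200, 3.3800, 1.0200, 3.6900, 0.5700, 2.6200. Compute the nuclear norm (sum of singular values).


The nuclear norm is the sum of all singular values.
||T||_1 = 2.5000 + 0.2800 + 3.8200 + 3.3800 + 1.0200 + 3.6900 + 0.5700 + 2.6200
= 17.8800

17.8800


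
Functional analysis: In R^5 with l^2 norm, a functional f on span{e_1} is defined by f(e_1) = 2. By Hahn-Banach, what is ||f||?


The norm of f is given by ||f|| = sup_{||x||=1} |f(x)|.
On span{e_1}, ||e_1|| = 1, so ||f|| = |f(e_1)| / ||e_1||
= |2| / 1 = 2.0000

2.0000


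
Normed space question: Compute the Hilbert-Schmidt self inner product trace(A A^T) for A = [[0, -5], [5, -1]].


trace(A * A^T) = sum of squares of all entries
= 0^2 + (-5)^2 + 5^2 + (-1)^2
= 0 + 25 + 25 + 1
= 51

51


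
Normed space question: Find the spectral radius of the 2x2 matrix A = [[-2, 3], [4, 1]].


For a 2x2 matrix, eigenvalues satisfy lambda^2 - (trace)*lambda + det = 0
trace = -2 + 1 = -1
det = -2*1 - 3*4 = -14
discriminant = (-1)^2 - 4*(-14) = 57
spectral radius = max |eigenvalue| = 4.2749

4.2749


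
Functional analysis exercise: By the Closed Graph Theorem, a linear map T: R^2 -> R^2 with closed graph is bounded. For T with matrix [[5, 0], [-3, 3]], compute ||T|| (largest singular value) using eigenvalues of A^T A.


A^T A = [[34, -9], [-9, 9]]
trace(A^T A) = 43, det(A^T A) = 225
discriminant = 43^2 - 4*225 = 949
Largest eigenvalue of A^T A = (trace + sqrt(disc))/2 = 36.9029
||T|| = sqrt(36.9029) = 6.0748

6.0748


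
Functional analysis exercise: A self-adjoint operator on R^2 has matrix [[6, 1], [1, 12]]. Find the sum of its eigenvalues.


For a self-adjoint (symmetric) matrix, the eigenvalues are real.
The sum of eigenvalues equals the trace of the matrix.
trace = 6 + 12 = 18

18


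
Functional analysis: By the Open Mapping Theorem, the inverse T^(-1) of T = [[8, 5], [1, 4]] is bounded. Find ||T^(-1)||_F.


det(T) = 8*4 - 5*1 = 27
T^(-1) = (1/27) * [[4, -5], [-1, 8]] = [[0.1481, -0.1852], [-0.0370, 0.2963]]
||T^(-1)||_F^2 = 0.1481^2 + (-0.1852)^2 + (-0.0370)^2 + 0.2963^2 = 0.1454
||T^(-1)||_F = sqrt(0.1454) = 0.3813

0.3813


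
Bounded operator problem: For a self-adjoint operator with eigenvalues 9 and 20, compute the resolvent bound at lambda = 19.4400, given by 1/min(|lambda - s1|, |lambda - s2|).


dist(19.4400, {9, 20}) = min(|19.4400 - 9|, |19.4400 - 20|)
= min(10.4400, 0.5600) = 0.5600
Resolvent bound = 1/0.5600 = 1.7857

1.7857


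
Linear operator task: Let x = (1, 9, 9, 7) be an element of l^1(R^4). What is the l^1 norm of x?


The l^1 norm equals the sum of absolute values of all components.
||x||_1 = 1 + 9 + 9 + 7
= 26

26.0000


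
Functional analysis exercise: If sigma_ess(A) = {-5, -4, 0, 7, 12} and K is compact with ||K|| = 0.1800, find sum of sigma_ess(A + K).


By Weyl's theorem, the essential spectrum is invariant under compact perturbations.
sigma_ess(A + K) = sigma_ess(A) = {-5, -4, 0, 7, 12}
Sum = -5 + -4 + 0 + 7 + 12 = 10

10


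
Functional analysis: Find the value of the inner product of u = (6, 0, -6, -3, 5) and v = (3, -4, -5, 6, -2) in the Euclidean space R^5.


Computing the standard inner product <u, v> = sum u_i * v_i
= 6*3 + 0*-4 + -6*-5 + -3*6 + 5*-2
= 18 + 0 + 30 + -18 + -10
= 20

20


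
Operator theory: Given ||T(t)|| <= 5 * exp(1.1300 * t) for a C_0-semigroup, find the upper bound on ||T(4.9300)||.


||T(4.9300)|| <= 5 * exp(1.1300 * 4.9300)
= 5 * exp(5.5709)
= 5 * 262.6704
= 1313.3520

1313.3520


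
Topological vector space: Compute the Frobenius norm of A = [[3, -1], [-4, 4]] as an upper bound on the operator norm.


||A||_F^2 = sum a_ij^2
= 3^2 + (-1)^2 + (-4)^2 + 4^2
= 9 + 1 + 16 + 16 = 42
||A||_F = sqrt(42) = 6.4807

6.4807


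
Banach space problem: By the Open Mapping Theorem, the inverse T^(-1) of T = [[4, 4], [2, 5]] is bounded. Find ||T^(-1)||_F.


det(T) = 4*5 - 4*2 = 12
T^(-1) = (1/12) * [[5, -4], [-2, 4]] = [[0.4167, -0.3333], [-0.1667, 0.3333]]
||T^(-1)||_F^2 = 0.4167^2 + (-0.3333)^2 + (-0.1667)^2 + 0.3333^2 = 0.4236
||T^(-1)||_F = sqrt(0.4236) = 0.6509

0.6509


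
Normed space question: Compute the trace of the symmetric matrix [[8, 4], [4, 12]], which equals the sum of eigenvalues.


For a self-adjoint (symmetric) matrix, the eigenvalues are real.
The sum of eigenvalues equals the trace of the matrix.
trace = 8 + 12 = 20

20


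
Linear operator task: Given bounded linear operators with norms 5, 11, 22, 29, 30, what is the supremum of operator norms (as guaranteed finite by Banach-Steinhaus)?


By the Uniform Boundedness Principle, the supremum of norms is finite.
sup_k ||T_k|| = max(5, 11, 22, 29, 30) = 30

30


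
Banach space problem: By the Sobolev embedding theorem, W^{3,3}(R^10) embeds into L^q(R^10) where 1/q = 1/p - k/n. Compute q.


Using the Sobolev embedding formula: 1/q = 1/p - k/n
1/q = 1/3 - 3/10 = 1/30
q = 1/(1/30) = 30

30.0000


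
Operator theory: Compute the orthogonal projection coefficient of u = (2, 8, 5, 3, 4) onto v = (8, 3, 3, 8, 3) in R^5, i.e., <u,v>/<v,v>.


Computing <u,v> = 2*8 + 8*3 + 5*3 + 3*8 + 4*3 = 91
Computing <v,v> = 8^2 + 3^2 + 3^2 + 8^2 + 3^2 = 155
Projection coefficient = 91/155 = 0.5871

0.5871


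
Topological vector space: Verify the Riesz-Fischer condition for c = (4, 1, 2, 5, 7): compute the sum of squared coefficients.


sum |c_n|^2 = 4^2 + 1^2 + 2^2 + 5^2 + 7^2
= 16 + 1 + 4 + 25 + 49
= 95

95


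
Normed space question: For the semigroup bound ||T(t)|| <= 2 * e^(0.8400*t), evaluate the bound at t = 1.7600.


||T(1.7600)|| <= 2 * exp(0.8400 * 1.7600)
= 2 * exp(1.4784)
= 2 * 4.3859
= 8.7718

8.7718


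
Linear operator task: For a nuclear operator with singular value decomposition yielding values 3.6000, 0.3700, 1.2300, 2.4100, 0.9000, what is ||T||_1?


The nuclear norm is the sum of all singular values.
||T||_1 = 3.6000 + 0.3700 + 1.2300 + 2.4100 + 0.9000
= 8.5100

8.5100


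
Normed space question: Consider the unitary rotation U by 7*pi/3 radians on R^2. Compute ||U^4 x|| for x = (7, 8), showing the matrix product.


U is a rotation by theta = 7*pi/3
U^4 = rotation by 4*theta = 28*pi/3 = 4*pi/3 (mod 2*pi)
cos(4*pi/3) = -0.5000, sin(4*pi/3) = -0.8660
U^4 x = (-0.5000 * 7 - -0.8660 * 8, -0.8660 * 7 + -0.5000 * 8)
= (3.4282, -10.0622)
||U^4 x|| = sqrt(3.4282^2 + (-10.0622)^2) = sqrt(113.0000) = 10.6301

10.6301


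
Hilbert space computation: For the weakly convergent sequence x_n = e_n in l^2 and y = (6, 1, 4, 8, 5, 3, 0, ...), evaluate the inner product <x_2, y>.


x_2 = e_2 is the standard basis vector with 1 in position 2.
<x_2, y> = y_2 = 1
As n -> infinity, <x_n, y> -> 0, confirming weak convergence of (x_n) to 0.

1


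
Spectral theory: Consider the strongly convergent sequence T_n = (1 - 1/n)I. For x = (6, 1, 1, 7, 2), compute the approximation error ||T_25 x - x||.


T_25 x - x = (1 - 1/25)x - x = -x/25
||x|| = sqrt(91) = 9.5394
||T_25 x - x|| = ||x||/25 = 9.5394/25 = 0.3816

0.3816


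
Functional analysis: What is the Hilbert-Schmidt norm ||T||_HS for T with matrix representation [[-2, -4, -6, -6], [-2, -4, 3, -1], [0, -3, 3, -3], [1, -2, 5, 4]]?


The Hilbert-Schmidt norm is sqrt(sum of squares of all entries).
Sum of squares = (-2)^2 + (-4)^2 + (-6)^2 + (-6)^2 + (-2)^2 + (-4)^2 + 3^2 + (-1)^2 + 0^2 + (-3)^2 + 3^2 + (-3)^2 + 1^2 + (-2)^2 + 5^2 + 4^2
= 4 + 16 + 36 + 36 + 4 + 16 + 9 + 1 + 0 + 9 + 9 + 9 + 1 + 4 + 25 + 16 = 195
||T||_HS = sqrt(195) = 13.9642

13.9642


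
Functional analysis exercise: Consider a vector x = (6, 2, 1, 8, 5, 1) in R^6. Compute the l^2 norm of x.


The l^2 norm = (sum |x_i|^2)^(1/2)
Sum of 2th powers = 36 + 4 + 1 + 64 + 25 + 1 = 131
||x||_2 = (131)^(1/2) = 11.4455

11.4455


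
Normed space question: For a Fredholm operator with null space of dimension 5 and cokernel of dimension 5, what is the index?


The Fredholm index is defined as ind(T) = dim(ker T) - dim(coker T)
= 5 - 5
= 0

0


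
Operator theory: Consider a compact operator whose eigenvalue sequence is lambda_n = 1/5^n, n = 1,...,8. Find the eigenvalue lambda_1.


The eigenvalue formula gives lambda_1 = 1/5^1
= 1/5
= 0.2000

0.2000


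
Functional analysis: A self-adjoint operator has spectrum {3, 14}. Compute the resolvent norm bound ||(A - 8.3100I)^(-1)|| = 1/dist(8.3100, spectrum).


dist(8.3100, {3, 14}) = min(|8.3100 - 3|, |8.3100 - 14|)
= min(5.3100, 5.6900) = 5.3100
Resolvent bound = 1/5.3100 = 0.1883

0.1883


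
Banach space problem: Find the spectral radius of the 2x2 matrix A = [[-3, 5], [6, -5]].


For a 2x2 matrix, eigenvalues satisfy lambda^2 - (trace)*lambda + det = 0
trace = -3 + -5 = -8
det = -3*-5 - 5*6 = -15
discriminant = (-8)^2 - 4*(-15) = 124
spectral radius = max |eigenvalue| = 9.5678

9.5678


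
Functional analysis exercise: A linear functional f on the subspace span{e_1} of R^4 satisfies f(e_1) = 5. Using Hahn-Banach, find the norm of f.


The norm of f is given by ||f|| = sup_{||x||=1} |f(x)|.
On span{e_1}, ||e_1|| = 1, so ||f|| = |f(e_1)| / ||e_1||
= |5| / 1 = 5.0000

5.0000


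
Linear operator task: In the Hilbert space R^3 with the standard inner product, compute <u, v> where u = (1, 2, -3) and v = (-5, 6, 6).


Computing the standard inner product <u, v> = sum u_i * v_i
= 1*-5 + 2*6 + -3*6
= -5 + 12 + -18
= -11

-11


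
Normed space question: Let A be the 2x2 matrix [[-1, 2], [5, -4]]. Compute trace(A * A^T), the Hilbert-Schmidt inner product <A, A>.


trace(A * A^T) = sum of squares of all entries
= (-1)^2 + 2^2 + 5^2 + (-4)^2
= 1 + 4 + 25 + 16
= 46

46


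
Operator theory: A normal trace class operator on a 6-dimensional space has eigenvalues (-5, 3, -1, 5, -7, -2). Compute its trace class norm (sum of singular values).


For a normal operator, singular values equal |eigenvalues|.
Trace norm = sum |lambda_i| = 5 + 3 + 1 + 5 + 7 + 2
= 23

23


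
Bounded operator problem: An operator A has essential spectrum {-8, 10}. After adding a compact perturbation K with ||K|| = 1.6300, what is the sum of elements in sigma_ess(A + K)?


By Weyl's theorem, the essential spectrum is invariant under compact perturbations.
sigma_ess(A + K) = sigma_ess(A) = {-8, 10}
Sum = -8 + 10 = 2

2


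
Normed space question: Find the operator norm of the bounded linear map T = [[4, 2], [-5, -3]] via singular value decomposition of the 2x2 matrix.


A^T A = [[41, 23], [23, 13]]
trace(A^T A) = 54, det(A^T A) = 4
discriminant = 54^2 - 4*4 = 2900
Largest eigenvalue of A^T A = (trace + sqrt(disc))/2 = 53.9258
||T|| = sqrt(53.9258) = 7.3434

7.3434


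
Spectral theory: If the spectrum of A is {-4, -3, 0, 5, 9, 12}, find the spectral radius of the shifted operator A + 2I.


Spectrum of A + 2I = {-2, -1, 2, 7, 11, 14}
Spectral radius = max |lambda| over the shifted spectrum
= max(2, 1, 2, 7, 11, 14) = 14

14


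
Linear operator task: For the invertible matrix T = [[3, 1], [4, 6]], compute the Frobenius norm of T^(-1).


det(T) = 3*6 - 1*4 = 14
T^(-1) = (1/14) * [[6, -1], [-4, 3]] = [[0.4286, -0.0714], [-0.2857, 0.2143]]
||T^(-1)||_F^2 = 0.4286^2 + (-0.0714)^2 + (-0.2857)^2 + 0.2143^2 = 0.3163
||T^(-1)||_F = sqrt(0.3163) = 0.5624

0.5624


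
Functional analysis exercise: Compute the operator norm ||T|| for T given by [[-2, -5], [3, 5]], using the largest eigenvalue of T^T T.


A^T A = [[13, 25], [25, 50]]
trace(A^T A) = 63, det(A^T A) = 25
discriminant = 63^2 - 4*25 = 3869
Largest eigenvalue of A^T A = (trace + sqrt(disc))/2 = 62.6006
||T|| = sqrt(62.6006) = 7.9121

7.9121


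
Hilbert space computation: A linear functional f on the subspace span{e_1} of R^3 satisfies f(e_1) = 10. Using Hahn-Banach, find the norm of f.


The norm of f is given by ||f|| = sup_{||x||=1} |f(x)|.
On span{e_1}, ||e_1|| = 1, so ||f|| = |f(e_1)| / ||e_1||
= |10| / 1 = 10.0000

10.0000


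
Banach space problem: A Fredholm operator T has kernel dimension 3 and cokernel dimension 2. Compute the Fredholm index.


The Fredholm index is defined as ind(T) = dim(ker T) - dim(coker T)
= 3 - 2
= 1

1


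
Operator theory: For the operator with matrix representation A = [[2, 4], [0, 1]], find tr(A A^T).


trace(A * A^T) = sum of squares of all entries
= 2^2 + 4^2 + 0^2 + 1^2
= 4 + 16 + 0 + 1
= 21

21


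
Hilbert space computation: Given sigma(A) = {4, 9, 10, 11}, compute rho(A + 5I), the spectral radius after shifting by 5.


Spectrum of A + 5I = {9, 14, 15, 16}
Spectral radius = max |lambda| over the shifted spectrum
= max(9, 14, 15, 16) = 16

16


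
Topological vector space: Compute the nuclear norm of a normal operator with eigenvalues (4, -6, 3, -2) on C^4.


For a normal operator, singular values equal |eigenvalues|.
Trace norm = sum |lambda_i| = 4 + 6 + 3 + 2
= 15

15


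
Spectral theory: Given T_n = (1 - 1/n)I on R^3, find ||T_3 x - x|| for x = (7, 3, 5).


T_3 x - x = (1 - 1/3)x - x = -x/3
||x|| = sqrt(83) = 9.1104
||T_3 x - x|| = ||x||/3 = 9.1104/3 = 3.0368

3.0368


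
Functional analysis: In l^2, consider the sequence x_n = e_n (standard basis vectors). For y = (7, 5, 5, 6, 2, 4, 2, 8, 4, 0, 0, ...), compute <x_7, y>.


x_7 = e_7 is the standard basis vector with 1 in position 7.
<x_7, y> = y_7 = 2
As n -> infinity, <x_n, y> -> 0, confirming weak convergence of (x_n) to 0.

2


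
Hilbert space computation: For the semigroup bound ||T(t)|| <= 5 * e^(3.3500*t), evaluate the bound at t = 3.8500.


||T(3.8500)|| <= 5 * exp(3.3500 * 3.8500)
= 5 * exp(12.8975)
= 5 * 399312.6608
= 1.9966e+06

1.9966e+06


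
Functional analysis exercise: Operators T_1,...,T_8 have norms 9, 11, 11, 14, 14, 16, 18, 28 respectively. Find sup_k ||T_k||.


By the Uniform Boundedness Principle, the supremum of norms is finite.
sup_k ||T_k|| = max(9, 11, 11, 14, 14, 16, 18, 28) = 28

28


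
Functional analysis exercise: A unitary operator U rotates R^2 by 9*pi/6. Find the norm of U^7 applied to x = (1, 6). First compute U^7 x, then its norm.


U is a rotation by theta = 9*pi/6
U^7 = rotation by 7*theta = 63*pi/6 = 3*pi/6 (mod 2*pi)
cos(3*pi/6) = 0.0000, sin(3*pi/6) = 1.0000
U^7 x = (0.0000 * 1 - 1.0000 * 6, 1.0000 * 1 + 0.0000 * 6)
= (-6.0000, 1.0000)
||U^7 x|| = sqrt((-6.0000)^2 + 1.0000^2) = sqrt(37.0000) = 6.0828

6.0828


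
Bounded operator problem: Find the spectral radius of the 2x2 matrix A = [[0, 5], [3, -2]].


For a 2x2 matrix, eigenvalues satisfy lambda^2 - (trace)*lambda + det = 0
trace = 0 + -2 = -2
det = 0*-2 - 5*3 = -15
discriminant = (-2)^2 - 4*(-15) = 64
spectral radius = max |eigenvalue| = 5.0000

5.0000


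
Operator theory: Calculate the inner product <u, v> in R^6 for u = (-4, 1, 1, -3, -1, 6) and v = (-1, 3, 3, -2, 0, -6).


Computing the standard inner product <u, v> = sum u_i * v_i
= -4*-1 + 1*3 + 1*3 + -3*-2 + -1*0 + 6*-6
= 4 + 3 + 3 + 6 + 0 + -36
= -20

-20


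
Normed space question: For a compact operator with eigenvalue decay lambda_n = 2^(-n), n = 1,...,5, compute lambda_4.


The eigenvalue formula gives lambda_4 = 1/2^4
= 1/16
= 0.0625

0.0625


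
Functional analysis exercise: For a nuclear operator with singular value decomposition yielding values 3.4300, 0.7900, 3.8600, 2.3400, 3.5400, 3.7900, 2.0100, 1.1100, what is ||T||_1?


The nuclear norm is the sum of all singular values.
||T||_1 = 3.4300 + 0.7900 + 3.8600 + 2.3400 + 3.5400 + 3.7900 + 2.0100 + 1.1100
= 20.8700

20.8700


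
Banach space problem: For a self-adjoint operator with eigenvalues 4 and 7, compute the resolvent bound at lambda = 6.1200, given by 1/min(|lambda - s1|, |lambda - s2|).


dist(6.1200, {4, 7}) = min(|6.1200 - 4|, |6.1200 - 7|)
= min(2.1200, 0.8800) = 0.8800
Resolvent bound = 1/0.8800 = 1.1364

1.1364


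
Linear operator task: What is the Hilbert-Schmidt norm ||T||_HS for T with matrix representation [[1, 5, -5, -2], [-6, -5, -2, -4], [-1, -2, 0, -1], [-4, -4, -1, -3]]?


The Hilbert-Schmidt norm is sqrt(sum of squares of all entries).
Sum of squares = 1^2 + 5^2 + (-5)^2 + (-2)^2 + (-6)^2 + (-5)^2 + (-2)^2 + (-4)^2 + (-1)^2 + (-2)^2 + 0^2 + (-1)^2 + (-4)^2 + (-4)^2 + (-1)^2 + (-3)^2
= 1 + 25 + 25 + 4 + 36 + 25 + 4 + 16 + 1 + 4 + 0 + 1 + 16 + 16 + 1 + 9 = 184
||T||_HS = sqrt(184) = 13.5647

13.5647


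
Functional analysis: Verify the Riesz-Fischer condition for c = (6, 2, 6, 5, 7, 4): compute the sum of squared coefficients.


sum |c_n|^2 = 6^2 + 2^2 + 6^2 + 5^2 + 7^2 + 4^2
= 36 + 4 + 36 + 25 + 49 + 16
= 166

166


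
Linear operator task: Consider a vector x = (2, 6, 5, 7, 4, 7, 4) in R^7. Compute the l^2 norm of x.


The l^2 norm = (sum |x_i|^2)^(1/2)
Sum of 2th powers = 4 + 36 + 25 + 49 + 16 + 49 + 16 = 195
||x||_2 = (195)^(1/2) = 13.9642

13.9642


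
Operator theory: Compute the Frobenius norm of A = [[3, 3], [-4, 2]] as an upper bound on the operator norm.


||A||_F^2 = sum a_ij^2
= 3^2 + 3^2 + (-4)^2 + 2^2
= 9 + 9 + 16 + 4 = 38
||A||_F = sqrt(38) = 6.1644

6.1644


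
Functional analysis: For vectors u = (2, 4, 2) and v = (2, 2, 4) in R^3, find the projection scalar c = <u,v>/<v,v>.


Computing <u,v> = 2*2 + 4*2 + 2*4 = 20
Computing <v,v> = 2^2 + 2^2 + 4^2 = 24
Projection coefficient = 20/24 = 0.8333

0.8333


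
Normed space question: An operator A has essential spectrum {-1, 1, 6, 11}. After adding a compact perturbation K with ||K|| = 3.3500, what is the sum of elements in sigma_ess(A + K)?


By Weyl's theorem, the essential spectrum is invariant under compact perturbations.
sigma_ess(A + K) = sigma_ess(A) = {-1, 1, 6, 11}
Sum = -1 + 1 + 6 + 11 = 17

17


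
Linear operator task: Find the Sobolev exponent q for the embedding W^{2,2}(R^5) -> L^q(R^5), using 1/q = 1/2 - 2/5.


Using the Sobolev embedding formula: 1/q = 1/p - k/n
1/q = 1/2 - 2/5 = 1/10
q = 1/(1/10) = 10

10.0000


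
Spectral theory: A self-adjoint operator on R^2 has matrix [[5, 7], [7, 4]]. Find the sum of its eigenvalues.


For a self-adjoint (symmetric) matrix, the eigenvalues are real.
The sum of eigenvalues equals the trace of the matrix.
trace = 5 + 4 = 9

9


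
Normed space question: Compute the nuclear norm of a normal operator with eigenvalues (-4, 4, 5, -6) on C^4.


For a normal operator, singular values equal |eigenvalues|.
Trace norm = sum |lambda_i| = 4 + 4 + 5 + 6
= 19

19


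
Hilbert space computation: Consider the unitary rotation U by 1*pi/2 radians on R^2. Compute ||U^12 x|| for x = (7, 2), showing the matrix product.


U is a rotation by theta = 1*pi/2
U^12 = rotation by 12*theta = 12*pi/2 = 0*pi/2 (mod 2*pi)
cos(0*pi/2) = 1.0000, sin(0*pi/2) = 0.0000
U^12 x = (1.0000 * 7 - 0.0000 * 2, 0.0000 * 7 + 1.0000 * 2)
= (7.0000, 2.0000)
||U^12 x|| = sqrt(7.0000^2 + 2.0000^2) = sqrt(53.0000) = 7.2801

7.2801


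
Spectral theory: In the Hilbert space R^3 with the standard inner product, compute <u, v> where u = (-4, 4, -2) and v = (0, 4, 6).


Computing the standard inner product <u, v> = sum u_i * v_i
= -4*0 + 4*4 + -2*6
= 0 + 16 + -12
= 4

4


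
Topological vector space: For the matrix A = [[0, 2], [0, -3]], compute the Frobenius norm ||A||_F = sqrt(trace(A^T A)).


||A||_F^2 = sum a_ij^2
= 0^2 + 2^2 + 0^2 + (-3)^2
= 0 + 4 + 0 + 9 = 13
||A||_F = sqrt(13) = 3.6056

3.6056


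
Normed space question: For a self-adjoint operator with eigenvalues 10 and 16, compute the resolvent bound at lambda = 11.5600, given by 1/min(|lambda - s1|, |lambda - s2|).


dist(11.5600, {10, 16}) = min(|11.5600 - 10|, |11.5600 - 16|)
= min(1.5600, 4.4400) = 1.5600
Resolvent bound = 1/1.5600 = 0.6410

0.6410


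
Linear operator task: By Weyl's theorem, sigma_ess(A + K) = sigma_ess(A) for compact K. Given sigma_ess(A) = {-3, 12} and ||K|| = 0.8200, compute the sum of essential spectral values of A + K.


By Weyl's theorem, the essential spectrum is invariant under compact perturbations.
sigma_ess(A + K) = sigma_ess(A) = {-3, 12}
Sum = -3 + 12 = 9

9


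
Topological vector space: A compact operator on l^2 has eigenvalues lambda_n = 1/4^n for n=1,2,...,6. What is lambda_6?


The eigenvalue formula gives lambda_6 = 1/4^6
= 1/4096
= 2.4414e-04

2.4414e-04


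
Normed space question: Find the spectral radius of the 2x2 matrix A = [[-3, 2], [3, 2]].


For a 2x2 matrix, eigenvalues satisfy lambda^2 - (trace)*lambda + det = 0
trace = -3 + 2 = -1
det = -3*2 - 2*3 = -12
discriminant = (-1)^2 - 4*(-12) = 49
spectral radius = max |eigenvalue| = 4.0000

4.0000


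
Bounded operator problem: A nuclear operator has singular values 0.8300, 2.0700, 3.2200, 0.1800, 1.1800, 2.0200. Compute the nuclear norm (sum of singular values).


The nuclear norm is the sum of all singular values.
||T||_1 = 0.8300 + 2.0700 + 3.2200 + 0.1800 + 1.1800 + 2.0200
= 9.5000

9.5000


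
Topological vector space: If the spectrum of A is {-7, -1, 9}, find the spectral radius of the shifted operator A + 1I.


Spectrum of A + 1I = {-6, 0, 10}
Spectral radius = max |lambda| over the shifted spectrum
= max(6, 0, 10) = 10

10


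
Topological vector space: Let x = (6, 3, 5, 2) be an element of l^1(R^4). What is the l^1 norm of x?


The l^1 norm equals the sum of absolute values of all components.
||x||_1 = 6 + 3 + 5 + 2
= 16

16.0000


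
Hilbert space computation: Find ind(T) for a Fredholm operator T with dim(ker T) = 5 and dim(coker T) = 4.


The Fredholm index is defined as ind(T) = dim(ker T) - dim(coker T)
= 5 - 4
= 1

1


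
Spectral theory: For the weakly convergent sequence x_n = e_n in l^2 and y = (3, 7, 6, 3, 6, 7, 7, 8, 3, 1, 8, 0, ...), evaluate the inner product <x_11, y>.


x_11 = e_11 is the standard basis vector with 1 in position 11.
<x_11, y> = y_11 = 8
As n -> infinity, <x_n, y> -> 0, confirming weak convergence of (x_n) to 0.

8


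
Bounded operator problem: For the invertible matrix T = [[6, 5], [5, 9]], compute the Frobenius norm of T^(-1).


det(T) = 6*9 - 5*5 = 29
T^(-1) = (1/29) * [[9, -5], [-5, 6]] = [[0.3103, -0.1724], [-0.1724, 0.2069]]
||T^(-1)||_F^2 = 0.3103^2 + (-0.1724)^2 + (-0.1724)^2 + 0.2069^2 = 0.1986
||T^(-1)||_F = sqrt(0.1986) = 0.4456

0.4456


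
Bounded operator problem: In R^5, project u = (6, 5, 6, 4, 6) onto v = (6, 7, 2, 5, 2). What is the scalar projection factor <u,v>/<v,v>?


Computing <u,v> = 6*6 + 5*7 + 6*2 + 4*5 + 6*2 = 115
Computing <v,v> = 6^2 + 7^2 + 2^2 + 5^2 + 2^2 = 118
Projection coefficient = 115/118 = 0.9746

0.9746


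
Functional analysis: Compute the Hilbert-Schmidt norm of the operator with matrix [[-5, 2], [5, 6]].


The Hilbert-Schmidt norm is sqrt(sum of squares of all entries).
Sum of squares = (-5)^2 + 2^2 + 5^2 + 6^2
= 25 + 4 + 25 + 36 = 90
||T||_HS = sqrt(90) = 9.4868

9.4868


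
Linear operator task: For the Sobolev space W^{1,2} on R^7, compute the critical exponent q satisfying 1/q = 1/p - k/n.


Using the Sobolev embedding formula: 1/q = 1/p - k/n
1/q = 1/2 - 1/7 = 5/14
q = 1/(5/14) = 14/5 = 2.8000

2.8000


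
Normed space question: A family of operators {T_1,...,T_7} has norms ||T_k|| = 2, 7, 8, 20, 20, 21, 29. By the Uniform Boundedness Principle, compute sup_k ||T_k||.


By the Uniform Boundedness Principle, the supremum of norms is finite.
sup_k ||T_k|| = max(2, 7, 8, 20, 20, 21, 29) = 29

29


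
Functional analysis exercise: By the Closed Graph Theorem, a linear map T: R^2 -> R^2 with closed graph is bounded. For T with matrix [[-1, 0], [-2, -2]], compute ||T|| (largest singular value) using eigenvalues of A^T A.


A^T A = [[5, 4], [4, 4]]
trace(A^T A) = 9, det(A^T A) = 4
discriminant = 9^2 - 4*4 = 65
Largest eigenvalue of A^T A = (trace + sqrt(disc))/2 = 8.5311
||T|| = sqrt(8.5311) = 2.9208

2.9208


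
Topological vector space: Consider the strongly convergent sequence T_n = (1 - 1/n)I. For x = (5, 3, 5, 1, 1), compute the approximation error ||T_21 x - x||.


T_21 x - x = (1 - 1/21)x - x = -x/21
||x|| = sqrt(61) = 7.8102
||T_21 x - x|| = ||x||/21 = 7.8102/21 = 0.3719

0.3719


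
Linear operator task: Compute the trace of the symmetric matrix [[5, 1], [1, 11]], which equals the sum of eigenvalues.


For a self-adjoint (symmetric) matrix, the eigenvalues are real.
The sum of eigenvalues equals the trace of the matrix.
trace = 5 + 11 = 16

16


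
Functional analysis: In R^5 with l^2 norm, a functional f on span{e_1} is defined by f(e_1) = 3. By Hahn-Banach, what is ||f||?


The norm of f is given by ||f|| = sup_{||x||=1} |f(x)|.
On span{e_1}, ||e_1|| = 1, so ||f|| = |f(e_1)| / ||e_1||
= |3| / 1 = 3.0000

3.0000


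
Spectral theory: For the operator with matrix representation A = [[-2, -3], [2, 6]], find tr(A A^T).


trace(A * A^T) = sum of squares of all entries
= (-2)^2 + (-3)^2 + 2^2 + 6^2
= 4 + 9 + 4 + 36
= 53

53


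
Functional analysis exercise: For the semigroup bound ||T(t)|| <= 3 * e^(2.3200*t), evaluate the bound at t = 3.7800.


||T(3.7800)|| <= 3 * exp(2.3200 * 3.7800)
= 3 * exp(8.7696)
= 3 * 6435.5977
= 19306.7931

19306.7931


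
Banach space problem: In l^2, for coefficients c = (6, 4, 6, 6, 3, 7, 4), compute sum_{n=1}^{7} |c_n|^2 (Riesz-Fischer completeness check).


sum |c_n|^2 = 6^2 + 4^2 + 6^2 + 6^2 + 3^2 + 7^2 + 4^2
= 36 + 16 + 36 + 36 + 9 + 49 + 16
= 198

198


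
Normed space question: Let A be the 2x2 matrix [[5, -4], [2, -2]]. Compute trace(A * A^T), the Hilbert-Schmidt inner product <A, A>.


trace(A * A^T) = sum of squares of all entries
= 5^2 + (-4)^2 + 2^2 + (-2)^2
= 25 + 16 + 4 + 4
= 49

49


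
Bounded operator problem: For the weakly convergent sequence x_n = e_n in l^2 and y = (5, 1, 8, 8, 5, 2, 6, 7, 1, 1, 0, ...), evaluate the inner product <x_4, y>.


x_4 = e_4 is the standard basis vector with 1 in position 4.
<x_4, y> = y_4 = 8
As n -> infinity, <x_n, y> -> 0, confirming weak convergence of (x_n) to 0.

8


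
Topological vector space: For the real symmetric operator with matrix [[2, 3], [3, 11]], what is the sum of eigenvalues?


For a self-adjoint (symmetric) matrix, the eigenvalues are real.
The sum of eigenvalues equals the trace of the matrix.
trace = 2 + 11 = 13

13


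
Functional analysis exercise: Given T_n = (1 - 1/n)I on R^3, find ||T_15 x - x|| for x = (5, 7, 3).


T_15 x - x = (1 - 1/15)x - x = -x/15
||x|| = sqrt(83) = 9.1104
||T_15 x - x|| = ||x||/15 = 9.1104/15 = 0.6074

0.6074


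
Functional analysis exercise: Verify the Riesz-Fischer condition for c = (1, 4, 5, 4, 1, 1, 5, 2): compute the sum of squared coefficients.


sum |c_n|^2 = 1^2 + 4^2 + 5^2 + 4^2 + 1^2 + 1^2 + 5^2 + 2^2
= 1 + 16 + 25 + 16 + 1 + 1 + 25 + 4
= 89

89


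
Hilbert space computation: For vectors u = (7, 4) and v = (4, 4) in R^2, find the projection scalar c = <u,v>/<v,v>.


Computing <u,v> = 7*4 + 4*4 = 44
Computing <v,v> = 4^2 + 4^2 = 32
Projection coefficient = 44/32 = 1.3750

1.3750
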